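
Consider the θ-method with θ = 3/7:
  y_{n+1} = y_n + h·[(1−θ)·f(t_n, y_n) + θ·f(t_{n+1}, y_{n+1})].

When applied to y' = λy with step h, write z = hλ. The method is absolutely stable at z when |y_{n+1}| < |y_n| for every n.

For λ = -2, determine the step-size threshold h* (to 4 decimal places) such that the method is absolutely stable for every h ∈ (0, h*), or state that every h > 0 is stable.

With y'=λy (z=hλ):
  y_{n+1} = y_n + z·[4/7·y_n + 3/7·y_{n+1}] ⇒ (1 − 3/7z)y_{n+1} = (1 + 4/7z)y_n
  Hence R(z) = (1 + 4/7z)/(1 − 3/7z).

Find x<0 with |R(x)|<1.
x=-1.17: |R|=0.2207
R=−1: 1+4/7x = −1+3/7x ⇒ -1/7x=2 ⇒ x=2/(-1/7)=-14.0000
Confirm numerically:
  x=-13.742: |R|=0.99465 <1
  x=-12.761: |R|=0.97264 <1
  x=-8.783: |R|=0.84356 <1
  x=-8.672: |R|=0.83862 <1
  x=-14.488: |R|=1.00967 >1
  x=-14.205: |R|=1.00413 >1
Interval (-14.0000, 0).

(-14.0000,0); λ=-2 ⇒ h* = (14)/2 = 7.0000.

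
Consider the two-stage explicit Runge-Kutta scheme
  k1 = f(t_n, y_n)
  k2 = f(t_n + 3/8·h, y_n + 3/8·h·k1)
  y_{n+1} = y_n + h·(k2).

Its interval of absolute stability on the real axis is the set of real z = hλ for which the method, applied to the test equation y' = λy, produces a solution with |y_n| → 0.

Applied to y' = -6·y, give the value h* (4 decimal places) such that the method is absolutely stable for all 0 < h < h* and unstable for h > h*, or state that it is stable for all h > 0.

With y'=λy (z=hλ):
  k1=λy_n ⇒ h·k1=z·y_n;  k2=λ(1+3/8z)y_n ⇒ h·k2=z(1+3/8z)y_n
  y_{n+1}/y_n = 1 + z(1+3/8z) = 1 + z + 3/8z²
  R(z) = 1 + z + 3/8z².

Find x<0 with |R(x)|<1.
x=-0.82: |R|=0.4322
R=1: x+3/8x²=0 ⇒ x=−8/3=-2.6667; min R=1−1/(4·3/8)=0.3333>−1
Confirm numerically:
  x=-2.630: |R|=0.96384 <1
  x=-2.085: |R|=0.54521 <1
  x=-1.423: |R|=0.33635 <1
  x=-2.950: |R|=1.31344 >1
  x=-2.848: |R|=1.19366 >1
  x=-2.697: |R|=1.03068 >1
Stable set (-2.6667, 0).

(-2.6667,0); λ=-6 ⇒ h* = (8/3)/6 = 0.4444.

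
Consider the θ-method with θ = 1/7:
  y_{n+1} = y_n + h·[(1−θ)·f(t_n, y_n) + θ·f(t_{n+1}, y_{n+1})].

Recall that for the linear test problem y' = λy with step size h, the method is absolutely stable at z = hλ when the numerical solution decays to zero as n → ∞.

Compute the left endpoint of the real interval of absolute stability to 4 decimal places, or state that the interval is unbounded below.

Set f=λy, z=hλ:
  y_{n+1} = y_n + z·[6/7·y_n + 1/7·y_{n+1}] ⇒ (1 − 1/7z)y_{n+1} = (1 + 6/7z)y_n
  so R(z) = (1 + 6/7z)/(1 − 1/7z).

Solve |R(x)|<1 on ℝ⁻.
x=-1.33: |R|=0.1176
R=−1: 1+6/7x = −1+1/7x ⇒ -5/7x=2 ⇒ x=2/(-5/7)=-2.8000
Confirm numerically:
  x=-2.491: |R|=0.83721 <1
  x=-2.329: |R|=0.74756 <1
  x=-2.199: |R|=0.67333 <1
  x=-1.296: |R|=0.09354 <1
  x=-3.394: |R|=1.28574 >1
  x=-3.323: |R|=1.25332 >1
  x=-3.125: |R|=1.16049 >1
So |R|<1 on (-2.8000, 0).

z* = -2.8000.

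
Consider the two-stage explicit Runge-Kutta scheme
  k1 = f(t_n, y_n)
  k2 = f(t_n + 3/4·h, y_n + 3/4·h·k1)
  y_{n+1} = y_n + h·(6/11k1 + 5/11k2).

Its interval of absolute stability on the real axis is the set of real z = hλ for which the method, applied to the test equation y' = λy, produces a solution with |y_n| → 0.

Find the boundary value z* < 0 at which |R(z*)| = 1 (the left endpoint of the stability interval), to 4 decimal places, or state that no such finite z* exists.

z* = -2.9333.

Test eqn y'=λy, z=hλ:
  k1=λy_n ⇒ h·k1=z·y_n;  k2=λ(1+3/4z)y_n ⇒ h·k2=z(1+3/4z)y_n
  y_{n+1}/y_n = 1 + 6/11z + 5/11z(1+3/4z) = 1 + z + 15/44z²
  ⇒ R(z) = 1 + z + 15/44z².

Solve |R(x)|<1 on ℝ⁻.
x=-0.67: |R|=0.4830
R=1: x+15/44x²=0 ⇒ x=−44/15=-2.9333; min R=1−1/(4·15/44)=0.2667>−1
Confirm numerically:
  x=-2.827: |R|=0.89752 <1
  x=-2.365: |R|=0.54178 <1
  x=-1.332: |R|=0.27285 <1
  x=-1.186: |R|=0.29352 <1
  x=-3.281: |R|=1.38887 >1
  x=-3.197: |R|=1.28737 >1
Stable set (-2.9333, 0).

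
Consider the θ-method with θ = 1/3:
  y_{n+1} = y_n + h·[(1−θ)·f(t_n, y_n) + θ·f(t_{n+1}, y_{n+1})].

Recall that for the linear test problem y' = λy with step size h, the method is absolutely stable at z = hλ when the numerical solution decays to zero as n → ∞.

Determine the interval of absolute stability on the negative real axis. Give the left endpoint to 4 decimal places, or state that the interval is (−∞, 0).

z∈(-6.0000,0).

Set f=λy, z=hλ:
  y_{n+1} = y_n + z·[2/3·y_n + 1/3·y_{n+1}] ⇒ (1 − 1/3z)y_{n+1} = (1 + 2/3z)y_n
  R(z) = (1 + 2/3z)/(1 − 1/3z).

Find x<0 with |R(x)|<1.
x=-1: |R|=0.2500
R=−1: 1+2/3x = −1+1/3x ⇒ -1/3x=2 ⇒ x=2/(-1/3)=-6.0000
Confirm numerically:
  x=-5.795: |R|=0.97669 <1
  x=-5.044: |R|=0.88115 <1
  x=-3.879: |R|=0.69167 <1
  x=-6.432: |R|=1.04580 >1
  x=-6.290: |R|=1.03122 >1
  x=-6.273: |R|=1.02944 >1
Interval (-6.0000, 0).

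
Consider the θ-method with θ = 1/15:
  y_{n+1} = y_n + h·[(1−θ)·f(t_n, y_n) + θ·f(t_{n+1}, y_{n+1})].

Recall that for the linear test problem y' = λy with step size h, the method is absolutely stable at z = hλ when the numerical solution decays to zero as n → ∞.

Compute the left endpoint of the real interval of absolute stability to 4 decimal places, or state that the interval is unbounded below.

left endpoint -2.3077.

Test eqn y'=λy, z=hλ:
  y_{n+1} = y_n + z·[14/15·y_n + 1/15·y_{n+1}] ⇒ (1 − 1/15z)y_{n+1} = (1 + 14/15z)y_n
  Hence R(z) = (1 + 14/15z)/(1 − 1/15z).

Find x<0 with |R(x)|<1.
x=-1.33: |R|=0.2217
R=−1: 1+14/15x = −1+1/15x ⇒ -13/15x=2 ⇒ x=2/(-13/15)=-2.3077
Confirm numerically:
  x=-1.966: |R|=0.73818 <1
  x=-1.647: |R|=0.48405 <1
  x=-1.525: |R|=0.38427 <1
  x=-1.274: |R|=0.17427 <1
  x=-2.761: |R|=1.33179 >1
  x=-2.373: |R|=1.04887 >1
Stable set (-2.3077, 0).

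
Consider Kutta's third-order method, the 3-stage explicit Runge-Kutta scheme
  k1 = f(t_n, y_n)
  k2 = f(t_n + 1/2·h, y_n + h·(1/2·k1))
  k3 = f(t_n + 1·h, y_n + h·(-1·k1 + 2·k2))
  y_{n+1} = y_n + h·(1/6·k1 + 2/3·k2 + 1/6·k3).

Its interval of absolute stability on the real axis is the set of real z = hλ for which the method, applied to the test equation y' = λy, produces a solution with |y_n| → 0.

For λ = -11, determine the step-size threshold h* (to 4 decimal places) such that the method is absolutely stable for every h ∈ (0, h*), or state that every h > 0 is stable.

On y'=λy, z=hλ:
  order 3, 3-stage ⇒ R(z)=1+z+z^2/2+z^3/6
  (e.g. R(-1.77)=-0.12776, |R|=0.12776)

Find x<0 with |R(x)|<1.
x=-1.77: |R|=0.1278
|R(-1.83)|=0.1770 |R(-0.63)|=0.5268 |R(-0.57)|=0.5616
Bisect:
  x_lo=-2.9113 |R|=1.7859  x_hi=-0.2957 |R|=0.7437
  mid=-1.60348 |R|=0.00504 →hi
  mid=-2.25738 |R|=0.62667 →hi
  mid=-2.58432 |R|=1.12162 →lo
  mid=-2.42085 |R|=0.85516 →hi
  mid=-2.50259 |R|=0.98337 →hi
  mid=-2.54345 |R|=1.05121 →lo
  mid=-2.52302 |R|=1.01697 →lo
  mid=-2.51280 |R|=1.00009 →lo
  ...
  [-2.51280,-2.51264] ⇒ x*=-2.5127
So |R|<1 on (-2.5127, 0).

(-2.5127,0); λ=-11 ⇒ h* = 0.2284.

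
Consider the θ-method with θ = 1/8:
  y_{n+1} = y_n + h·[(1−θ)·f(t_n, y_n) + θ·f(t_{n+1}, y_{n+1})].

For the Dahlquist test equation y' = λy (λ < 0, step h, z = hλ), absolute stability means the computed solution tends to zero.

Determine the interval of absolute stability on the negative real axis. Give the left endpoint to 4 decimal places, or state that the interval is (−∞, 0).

On y'=λy, z=hλ:
  y_{n+1} = y_n + z·[7/8·y_n + 1/8·y_{n+1}] ⇒ (1 − 1/8z)y_{n+1} = (1 + 7/8z)y_n
  R(z) = (1 + 7/8z)/(1 − 1/8z).

Solve |R(x)|<1 on ℝ⁻.
x=-1.65: |R|=0.3679
R=−1: 1+7/8x = −1+1/8x ⇒ -3/4x=2 ⇒ x=2/(-3/4)=-2.6667
Confirm numerically:
  x=-2.579: |R|=0.95028 <1
  x=-2.158: |R|=0.69955 <1
  x=-1.853: |R|=0.50452 <1
  x=-1.563: |R|=0.30754 <1
  x=-3.243: |R|=1.30757 >1
  x=-3.046: |R|=1.20605 >1
  x=-2.943: |R|=1.15151 >1
Stable set (-2.6667, 0).

z∈(-2.6667,0).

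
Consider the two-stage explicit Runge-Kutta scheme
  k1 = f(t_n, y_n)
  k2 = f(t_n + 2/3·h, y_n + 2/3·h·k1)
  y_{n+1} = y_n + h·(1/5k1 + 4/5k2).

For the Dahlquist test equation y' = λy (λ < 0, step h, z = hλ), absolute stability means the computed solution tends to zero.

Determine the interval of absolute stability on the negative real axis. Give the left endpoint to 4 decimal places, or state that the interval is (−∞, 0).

On y'=λy, z=hλ:
  k1=λy_n ⇒ h·k1=z·y_n;  k2=λ(1+2/3z)y_n ⇒ h·k2=z(1+2/3z)y_n
  y_{n+1}/y_n = 1 + 1/5z + 4/5z(1+2/3z) = 1 + z + 8/15z²
  ⇒ R(z) = 1 + z + 8/15z².

Solve |R(x)|<1 on ℝ⁻.
x=-0.73: |R|=0.5542
R=1: x+8/15x²=0 ⇒ x=−15/8=-1.8750; min R=1−1/(4·8/15)=0.5312>−1
Confirm numerically:
  x=-1.652: |R|=0.80352 <1
  x=-1.610: |R|=0.77245 <1
  x=-1.006: |R|=0.53375 <1
  x=-0.951: |R|=0.53135 <1
  x=-2.440: |R|=1.73525 >1
  x=-2.347: |R|=1.59082 >1
  x=-2.155: |R|=1.32181 >1
Stable set (-1.8750, 0).

(-1.8750, 0).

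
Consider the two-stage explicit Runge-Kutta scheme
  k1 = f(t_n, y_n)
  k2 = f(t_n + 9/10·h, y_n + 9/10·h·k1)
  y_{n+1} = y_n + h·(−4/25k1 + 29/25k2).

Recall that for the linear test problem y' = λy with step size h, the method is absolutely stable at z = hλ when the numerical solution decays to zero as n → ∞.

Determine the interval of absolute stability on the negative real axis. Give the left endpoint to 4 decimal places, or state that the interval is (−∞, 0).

z∈(-0.9579,0).

On y'=λy, z=hλ:
  k1=λy_n ⇒ h·k1=z·y_n;  k2=λ(1+9/10z)y_n ⇒ h·k2=z(1+9/10z)y_n
  y_{n+1}/y_n = 1 − 4/25z + 29/25z(1+9/10z) = 1 + z + 261/250z²
  ⇒ R(z) = 1 + z + 261/250z².

Boundary: |R(x)|=1, x<0.
x=-1.06: |R|=1.1130
R=1: x+261/250x²=0 ⇒ x=−250/261=-0.9579; min R=1−1/(4·261/250)=0.7605>−1
Confirm numerically:
  x=-0.696: |R|=0.80973 <1
  x=-0.407: |R|=0.76594 <1
  x=-0.386: |R|=0.76955 <1
  x=-1.515: |R|=1.88121 >1
  x=-1.288: |R|=1.44394 >1
  x=-1.143: |R|=1.22093 >1
Interval (-0.9579, 0).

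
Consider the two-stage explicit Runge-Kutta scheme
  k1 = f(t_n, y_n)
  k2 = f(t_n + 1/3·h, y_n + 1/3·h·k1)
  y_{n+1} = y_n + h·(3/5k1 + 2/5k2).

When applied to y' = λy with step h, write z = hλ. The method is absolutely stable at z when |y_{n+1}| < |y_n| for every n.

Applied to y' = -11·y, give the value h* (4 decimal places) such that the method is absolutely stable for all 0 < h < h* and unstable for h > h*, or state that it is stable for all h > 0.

On y'=λy, z=hλ:
  k1=λy_n ⇒ h·k1=z·y_n;  k2=λ(1+1/3z)y_n ⇒ h·k2=z(1+1/3z)y_n
  y_{n+1}/y_n = 1 + 3/5z + 2/5z(1+1/3z) = 1 + z + 2/15z²
  R(z) = 1 + z + 2/15z².

Need |R(x)|<1, x<0.
x=-1.11: |R|=0.0543
R=1: x+2/15x²=0 ⇒ x=−15/2=-7.5000; min R=1−1/(4·2/15)=-0.8750>−1
Confirm numerically:
  x=-6.380: |R|=0.04725 <1
  x=-6.074: |R|=0.15487 <1
  x=-4.339: |R|=0.82874 <1
  x=-4.266: |R|=0.83950 <1
  x=-7.832: |R|=1.34670 >1
  x=-7.706: |R|=1.21166 >1
  x=-7.626: |R|=1.12812 >1
Interval (-7.5000, 0).

(-7.5000,0); λ=-11 ⇒ h* = (15/2)/11 = 0.6818.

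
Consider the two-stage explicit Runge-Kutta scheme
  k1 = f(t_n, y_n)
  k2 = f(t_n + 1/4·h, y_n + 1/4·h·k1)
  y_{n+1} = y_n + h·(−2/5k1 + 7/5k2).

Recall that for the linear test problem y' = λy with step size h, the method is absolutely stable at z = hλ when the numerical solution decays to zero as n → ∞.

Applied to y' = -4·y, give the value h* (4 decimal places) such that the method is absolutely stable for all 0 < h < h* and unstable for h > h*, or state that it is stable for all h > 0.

With y'=λy (z=hλ):
  k1=λy_n ⇒ h·k1=z·y_n;  k2=λ(1+1/4z)y_n ⇒ h·k2=z(1+1/4z)y_n
  y_{n+1}/y_n = 1 − 2/5z + 7/5z(1+1/4z) = 1 + z + 7/20z²
  Hence R(z) = 1 + z + 7/20z².

Need |R(x)|<1, x<0.
x=-1.66: |R|=0.3045
R=1: x+7/20x²=0 ⇒ x=−20/7=-2.8571; min R=1−1/(4·7/20)=0.2857>−1
Confirm numerically:
  x=-2.603: |R|=0.76846 <1
  x=-2.348: |R|=0.58159 <1
  x=-1.630: |R|=0.29991 <1
  x=-3.116: |R|=1.28231 >1
  x=-2.898: |R|=1.04144 >1
Stable set (-2.8571, 0).

(-2.8571,0); λ=-4 ⇒ h* = (20/7)/4 = 0.7143.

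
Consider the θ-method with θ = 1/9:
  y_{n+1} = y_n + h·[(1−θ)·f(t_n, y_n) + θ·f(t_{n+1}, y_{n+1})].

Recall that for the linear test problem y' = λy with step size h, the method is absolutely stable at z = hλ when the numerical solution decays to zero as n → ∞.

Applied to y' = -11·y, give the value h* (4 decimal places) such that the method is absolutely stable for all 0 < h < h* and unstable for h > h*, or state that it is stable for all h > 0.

Test eqn y'=λy, z=hλ:
  y_{n+1} = y_n + z·[8/9·y_n + 1/9·y_{n+1}] ⇒ (1 − 1/9z)y_{n+1} = (1 + 8/9z)y_n
  ⇒ R(z) = (1 + 8/9z)/(1 − 1/9z).

Need |R(x)|<1, x<0.
x=-1.29: |R|=0.1283
R=−1: 1+8/9x = −1+1/9x ⇒ -7/9x=2 ⇒ x=2/(-7/9)=-2.5714
Confirm numerically:
  x=-2.429: |R|=0.91277 <1
  x=-2.285: |R|=0.82233 <1
  x=-2.098: |R|=0.70139 <1
  x=-3.161: |R|=1.33936 >1
  x=-2.989: |R|=1.24381 >1
  x=-2.877: |R|=1.18010 >1
Stable set (-2.5714, 0).

(-2.5714,0); λ=-11 ⇒ h* = (18/7)/11 = 0.2338.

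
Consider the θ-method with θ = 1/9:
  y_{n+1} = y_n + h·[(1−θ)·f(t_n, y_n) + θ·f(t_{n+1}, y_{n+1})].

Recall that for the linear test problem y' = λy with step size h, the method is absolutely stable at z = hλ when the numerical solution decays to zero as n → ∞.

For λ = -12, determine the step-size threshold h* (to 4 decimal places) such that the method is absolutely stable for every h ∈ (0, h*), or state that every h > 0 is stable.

On y'=λy, z=hλ:
  y_{n+1} = y_n + z·[8/9·y_n + 1/9·y_{n+1}] ⇒ (1 − 1/9z)y_{n+1} = (1 + 8/9z)y_n
  R(z) = (1 + 8/9z)/(1 − 1/9z).

Need |R(x)|<1, x<0.
x=-1.1: |R|=0.0198
R=−1: 1+8/9x = −1+1/9x ⇒ -7/9x=2 ⇒ x=2/(-7/9)=-2.5714
Confirm numerically:
  x=-1.758: |R|=0.47072 <1
  x=-1.138: |R|=0.01026 <1
  x=-1.030: |R|=0.07577 <1
  x=-3.036: |R|=1.27019 >1
  x=-2.836: |R|=1.15647 >1
So |R|<1 on (-2.5714, 0).

(-2.5714,0); λ=-12 ⇒ h* = (18/7)/12 = 0.2143.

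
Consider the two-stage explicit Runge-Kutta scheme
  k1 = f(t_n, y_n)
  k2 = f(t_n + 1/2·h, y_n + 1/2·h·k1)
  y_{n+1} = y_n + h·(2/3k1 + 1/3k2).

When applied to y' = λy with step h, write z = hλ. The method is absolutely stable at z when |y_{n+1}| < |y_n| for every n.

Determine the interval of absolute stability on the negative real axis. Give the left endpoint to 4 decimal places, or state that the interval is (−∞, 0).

(-6.0000, 0).

With y'=λy (z=hλ):
  k1=λy_n ⇒ h·k1=z·y_n;  k2=λ(1+1/2z)y_n ⇒ h·k2=z(1+1/2z)y_n
  y_{n+1}/y_n = 1 + 2/3z + 1/3z(1+1/2z) = 1 + z + 1/6z²
  so R(z) = 1 + z + 1/6z².

Boundary: |R(x)|=1, x<0.
x=-1.41: |R|=0.0786
R=1: x+1/6x²=0 ⇒ x=−6=-6.0000; min R=1−1/(4·1/6)=-0.5000>−1
Confirm numerically:
  x=-5.098: |R|=0.23360 <1
  x=-4.271: |R|=0.23076 <1
  x=-3.912: |R|=0.36138 <1
  x=-6.496: |R|=1.53700 >1
  x=-6.480: |R|=1.51840 >1
Interval (-6.0000, 0).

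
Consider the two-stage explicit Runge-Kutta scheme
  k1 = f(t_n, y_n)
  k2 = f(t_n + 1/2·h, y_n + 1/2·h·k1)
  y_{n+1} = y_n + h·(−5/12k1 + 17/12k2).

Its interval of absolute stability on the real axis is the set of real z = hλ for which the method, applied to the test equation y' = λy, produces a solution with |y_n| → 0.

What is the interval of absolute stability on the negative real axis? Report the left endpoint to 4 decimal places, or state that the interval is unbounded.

z∈(-1.4118,0).

With y'=λy (z=hλ):
  k1=λy_n ⇒ h·k1=z·y_n;  k2=λ(1+1/2z)y_n ⇒ h·k2=z(1+1/2z)y_n
  y_{n+1}/y_n = 1 − 5/12z + 17/12z(1+1/2z) = 1 + z + 17/24z²
  R(z) = 1 + z + 17/24z².

Need |R(x)|<1, x<0.
x=-0.77: |R|=0.6500
R=1: x+17/24x²=0 ⇒ x=−24/17=-1.4118; min R=1−1/(4·17/24)=0.6471>−1
Confirm numerically:
  x=-1.114: |R|=0.76504 <1
  x=-0.920: |R|=0.67953 <1
  x=-0.769: |R|=0.64988 <1
  x=-1.996: |R|=1.82601 >1
  x=-1.945: |R|=1.73464 >1
  x=-1.858: |R|=1.58728 >1
Interval (-1.4118, 0).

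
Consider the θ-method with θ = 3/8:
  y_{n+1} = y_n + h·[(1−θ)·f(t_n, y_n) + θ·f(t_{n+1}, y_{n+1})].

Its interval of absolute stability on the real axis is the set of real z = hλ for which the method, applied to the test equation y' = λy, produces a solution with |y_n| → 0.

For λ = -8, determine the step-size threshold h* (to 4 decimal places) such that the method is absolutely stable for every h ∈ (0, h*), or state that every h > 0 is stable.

On y'=λy, z=hλ:
  y_{n+1} = y_n + z·[5/8·y_n + 3/8·y_{n+1}] ⇒ (1 − 3/8z)y_{n+1} = (1 + 5/8z)y_n
  so R(z) = (1 + 5/8z)/(1 − 3/8z).

Find x<0 with |R(x)|<1.
x=-1.02: |R|=0.2622
R=−1: 1+5/8x = −1+3/8x ⇒ -1/4x=2 ⇒ x=2/(-1/4)=-8.0000
Confirm numerically:
  x=-7.684: |R|=0.97965 <1
  x=-6.821: |R|=0.91716 <1
  x=-6.580: |R|=0.89762 <1
  x=-6.288: |R|=0.87254 <1
  x=-8.577: |R|=1.03421 >1
  x=-8.406: |R|=1.02444 >1
  x=-8.114: |R|=1.00705 >1
Interval (-8.0000, 0).

(-8.0000,0); λ=-8 ⇒ h* = (8)/8 = 1.0000.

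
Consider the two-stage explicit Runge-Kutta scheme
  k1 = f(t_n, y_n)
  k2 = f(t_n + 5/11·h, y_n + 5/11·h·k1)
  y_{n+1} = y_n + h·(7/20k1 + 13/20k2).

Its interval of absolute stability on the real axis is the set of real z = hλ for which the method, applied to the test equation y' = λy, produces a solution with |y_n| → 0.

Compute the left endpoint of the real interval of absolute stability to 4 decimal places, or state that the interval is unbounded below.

Test eqn y'=λy, z=hλ:
  k1=λy_n ⇒ h·k1=z·y_n;  k2=λ(1+5/11z)y_n ⇒ h·k2=z(1+5/11z)y_n
  y_{n+1}/y_n = 1 + 7/20z + 13/20z(1+5/11z) = 1 + z + 13/44z²
  Hence R(z) = 1 + z + 13/44z².

Need |R(x)|<1, x<0.
x=-1.42: |R|=0.1758
R=1: x+13/44x²=0 ⇒ x=−44/13=-3.3846; min R=1−1/(4·13/44)=0.1538>−1
Confirm numerically:
  x=-3.328: |R|=0.94433 <1
  x=-2.203: |R|=0.23090 <1
  x=-1.727: |R|=0.15420 <1
  x=-3.703: |R|=1.34833 >1
  x=-3.537: |R|=1.15925 >1
Interval (-3.3846, 0).

left endpoint -3.3846.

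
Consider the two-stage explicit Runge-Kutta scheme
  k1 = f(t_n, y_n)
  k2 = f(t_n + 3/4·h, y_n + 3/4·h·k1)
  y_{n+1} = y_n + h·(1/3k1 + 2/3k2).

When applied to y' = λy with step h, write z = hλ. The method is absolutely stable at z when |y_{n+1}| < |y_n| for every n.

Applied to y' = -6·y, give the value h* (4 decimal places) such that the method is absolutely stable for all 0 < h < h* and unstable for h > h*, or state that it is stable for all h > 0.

(-2.0000,0); λ=-6 ⇒ h* = (2)/6 = 0.3333.

With y'=λy (z=hλ):
  k1=λy_n ⇒ h·k1=z·y_n;  k2=λ(1+3/4z)y_n ⇒ h·k2=z(1+3/4z)y_n
  y_{n+1}/y_n = 1 + 1/3z + 2/3z(1+3/4z) = 1 + z + 1/2z²
  R(z) = 1 + z + 1/2z².

Solve |R(x)|<1 on ℝ⁻.
x=-1.02: |R|=0.5002
R=1: x+1/2x²=0 ⇒ x=−2=-2.0000; min R=1−1/(4·1/2)=0.5000>−1
Confirm numerically:
  x=-1.799: |R|=0.81920 <1
  x=-1.018: |R|=0.50016 <1
  x=-0.801: |R|=0.51980 <1
  x=-2.519: |R|=1.65368 >1
  x=-2.428: |R|=1.51959 >1
  x=-2.311: |R|=1.35936 >1
Interval (-2.0000, 0).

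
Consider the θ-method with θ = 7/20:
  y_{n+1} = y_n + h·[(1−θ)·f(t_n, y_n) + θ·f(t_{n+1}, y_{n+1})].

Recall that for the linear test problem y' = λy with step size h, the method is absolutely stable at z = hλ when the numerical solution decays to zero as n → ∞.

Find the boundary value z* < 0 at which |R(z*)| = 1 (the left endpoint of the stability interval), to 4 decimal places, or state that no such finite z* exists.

On y'=λy, z=hλ:
  y_{n+1} = y_n + z·[13/20·y_n + 7/20·y_{n+1}] ⇒ (1 − 7/20z)y_{n+1} = (1 + 13/20z)y_n
  Hence R(z) = (1 + 13/20z)/(1 − 7/20z).

Need |R(x)|<1, x<0.
x=-1.25: |R|=0.1304
R=−1: 1+13/20x = −1+7/20x ⇒ -3/10x=2 ⇒ x=2/(-3/10)=-6.6667
Confirm numerically:
  x=-6.646: |R|=0.99814 <1
  x=-5.834: |R|=0.91788 <1
  x=-4.505: |R|=0.74833 <1
  x=-3.935: |R|=0.65527 <1
  x=-7.205: |R|=1.04586 >1
  x=-7.054: |R|=1.03350 >1
  x=-6.975: |R|=1.02688 >1
Stable set (-6.6667, 0).

z* = -6.6667.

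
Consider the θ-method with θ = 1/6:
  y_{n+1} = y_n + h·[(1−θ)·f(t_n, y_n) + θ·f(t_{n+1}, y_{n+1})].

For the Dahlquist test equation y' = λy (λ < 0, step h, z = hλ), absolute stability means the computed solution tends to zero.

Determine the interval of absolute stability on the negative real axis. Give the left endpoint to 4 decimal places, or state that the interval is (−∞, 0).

Set f=λy, z=hλ:
  y_{n+1} = y_n + z·[5/6·y_n + 1/6·y_{n+1}] ⇒ (1 − 1/6z)y_{n+1} = (1 + 5/6z)y_n
  ⇒ R(z) = (1 + 5/6z)/(1 − 1/6z).

Need |R(x)|<1, x<0.
x=-1.37: |R|=0.1153
R=−1: 1+5/6x = −1+1/6x ⇒ -2/3x=2 ⇒ x=2/(-2/3)=-3.0000
Confirm numerically:
  x=-2.945: |R|=0.97541 <1
  x=-2.647: |R|=0.83671 <1
  x=-2.004: |R|=0.50225 <1
  x=-1.243: |R|=0.02968 <1
  x=-3.315: |R|=1.13527 >1
  x=-3.184: |R|=1.08014 >1
Stable set (-3.0000, 0).

(-3.0000, 0).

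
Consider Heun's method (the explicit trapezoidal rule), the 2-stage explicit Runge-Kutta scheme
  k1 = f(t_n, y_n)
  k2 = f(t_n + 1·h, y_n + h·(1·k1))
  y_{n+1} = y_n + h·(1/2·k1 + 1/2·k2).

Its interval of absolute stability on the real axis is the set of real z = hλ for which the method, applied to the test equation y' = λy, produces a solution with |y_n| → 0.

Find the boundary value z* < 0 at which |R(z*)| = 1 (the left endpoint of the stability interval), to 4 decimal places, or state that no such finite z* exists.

z* = -2.0000.

With y'=λy (z=hλ):
  order 2, 2-stage ⇒ R(z)=1+z+z^2/2
  (e.g. R(-1.56)=0.65680, |R|=0.65680)

Need |R(x)|<1, x<0.
x=-1.56: |R|=0.6568
|R(-1.99)|=0.9900 |R(-1.96)|=0.9608 |R(-1.27)|=0.5364
Bisect:
  x_lo=-2.7733 |R|=2.0722  x_hi=-0.0810 |R|=0.9222
  mid=-1.42715 |R|=0.59123 →hi
  mid=-2.10020 |R|=1.10522 →lo
  mid=-1.76368 |R|=0.79160 →hi
  mid=-1.93194 |R|=0.93426 →hi
  mid=-2.01607 |R|=1.01620 →lo
  mid=-1.97401 |R|=0.97434 →hi
  mid=-1.99504 |R|=0.99505 →hi
  mid=-2.00556 |R|=1.00557 →lo
  ...
  [-2.00013,-1.99997] ⇒ x*=-2.0000
Interval (-2.0000, 0).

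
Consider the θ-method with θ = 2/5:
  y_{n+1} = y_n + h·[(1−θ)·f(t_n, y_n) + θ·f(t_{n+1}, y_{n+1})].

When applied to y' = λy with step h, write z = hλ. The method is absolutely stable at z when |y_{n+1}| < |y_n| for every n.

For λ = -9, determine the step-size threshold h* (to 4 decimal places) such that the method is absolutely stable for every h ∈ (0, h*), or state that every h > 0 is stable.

With y'=λy (z=hλ):
  y_{n+1} = y_n + z·[3/5·y_n + 2/5·y_{n+1}] ⇒ (1 − 2/5z)y_{n+1} = (1 + 3/5z)y_n
  ⇒ R(z) = (1 + 3/5z)/(1 − 2/5z).

Need |R(x)|<1, x<0.
x=-1.49: |R|=0.0664
R=−1: 1+3/5x = −1+2/5x ⇒ -1/5x=2 ⇒ x=2/(-1/5)=-10.0000
Confirm numerically:
  x=-9.115: |R|=0.96190 <1
  x=-8.254: |R|=0.91882 <1
  x=-6.495: |R|=0.80517 <1
  x=-5.678: |R|=0.73575 <1
  x=-10.472: |R|=1.01819 >1
  x=-10.047: |R|=1.00187 >1
Interval (-10.0000, 0).

(-10.0000,0); λ=-9 ⇒ h* = (10)/9 = 1.1111.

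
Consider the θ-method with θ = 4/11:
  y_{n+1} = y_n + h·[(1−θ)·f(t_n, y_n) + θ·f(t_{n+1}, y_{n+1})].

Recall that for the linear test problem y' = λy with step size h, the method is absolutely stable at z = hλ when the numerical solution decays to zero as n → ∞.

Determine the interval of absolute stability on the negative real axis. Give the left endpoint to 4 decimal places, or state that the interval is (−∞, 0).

(-7.3333, 0).

Test eqn y'=λy, z=hλ:
  y_{n+1} = y_n + z·[7/11·y_n + 4/11·y_{n+1}] ⇒ (1 − 4/11z)y_{n+1} = (1 + 7/11z)y_n
  Hence R(z) = (1 + 7/11z)/(1 − 4/11z).

Solve |R(x)|<1 on ℝ⁻.
x=-1.37: |R|=0.0856
R=−1: 1+7/11x = −1+4/11x ⇒ -3/11x=2 ⇒ x=2/(-3/11)=-7.3333
Confirm numerically:
  x=-6.435: |R|=0.92665 <1
  x=-3.392: |R|=0.51872 <1
  x=-3.284: |R|=0.49669 <1
  x=-7.539: |R|=1.01499 >1
  x=-7.453: |R|=1.00880 >1
Stable set (-7.3333, 0).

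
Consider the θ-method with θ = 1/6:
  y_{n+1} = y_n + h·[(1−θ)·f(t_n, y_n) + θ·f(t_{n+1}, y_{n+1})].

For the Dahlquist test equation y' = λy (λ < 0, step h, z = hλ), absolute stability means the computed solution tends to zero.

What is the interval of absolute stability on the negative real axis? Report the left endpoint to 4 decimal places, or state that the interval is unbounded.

Test eqn y'=λy, z=hλ:
  y_{n+1} = y_n + z·[5/6·y_n + 1/6·y_{n+1}] ⇒ (1 − 1/6z)y_{n+1} = (1 + 5/6z)y_n
  R(z) = (1 + 5/6z)/(1 − 1/6z).

Boundary: |R(x)|=1, x<0.
x=-0.36: |R|=0.6604
R=−1: 1+5/6x = −1+1/6x ⇒ -2/3x=2 ⇒ x=2/(-2/3)=-3.0000
Confirm numerically:
  x=-2.907: |R|=0.95824 <1
  x=-2.590: |R|=0.80908 <1
  x=-1.829: |R|=0.40171 <1
  x=-3.358: |R|=1.15302 >1
  x=-3.182: |R|=1.07929 >1
Interval (-3.0000, 0).

z∈(-3.0000,0).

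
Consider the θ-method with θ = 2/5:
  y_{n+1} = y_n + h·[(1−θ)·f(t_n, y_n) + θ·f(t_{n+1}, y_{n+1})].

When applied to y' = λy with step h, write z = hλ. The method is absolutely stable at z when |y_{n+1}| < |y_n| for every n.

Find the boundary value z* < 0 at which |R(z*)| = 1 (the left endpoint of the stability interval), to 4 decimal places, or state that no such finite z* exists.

Test eqn y'=λy, z=hλ:
  y_{n+1} = y_n + z·[3/5·y_n + 2/5·y_{n+1}] ⇒ (1 − 2/5z)y_{n+1} = (1 + 3/5z)y_n
  so R(z) = (1 + 3/5z)/(1 − 2/5z).

Boundary: |R(x)|=1, x<0.
x=-0.89: |R|=0.3437
R=−1: 1+3/5x = −1+2/5x ⇒ -1/5x=2 ⇒ x=2/(-1/5)=-10.0000
Confirm numerically:
  x=-9.532: |R|=0.98055 <1
  x=-7.540: |R|=0.87749 <1
  x=-7.489: |R|=0.87431 <1
  x=-10.294: |R|=1.01149 >1
  x=-10.266: |R|=1.01042 >1
  x=-10.252: |R|=1.00988 >1
Interval (-10.0000, 0).

z* = -10.0000.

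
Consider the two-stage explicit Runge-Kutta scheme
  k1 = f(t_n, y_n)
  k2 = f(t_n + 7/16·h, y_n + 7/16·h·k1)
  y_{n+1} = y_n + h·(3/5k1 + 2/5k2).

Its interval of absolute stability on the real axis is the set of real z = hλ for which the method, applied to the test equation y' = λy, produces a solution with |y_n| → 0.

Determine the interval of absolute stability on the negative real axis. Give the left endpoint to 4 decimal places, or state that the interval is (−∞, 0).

z∈(-5.7143,0).

Test eqn y'=λy, z=hλ:
  k1=λy_n ⇒ h·k1=z·y_n;  k2=λ(1+7/16z)y_n ⇒ h·k2=z(1+7/16z)y_n
  y_{n+1}/y_n = 1 + 3/5z + 2/5z(1+7/16z) = 1 + z + 7/40z²
  ⇒ R(z) = 1 + z + 7/40z².

Need |R(x)|<1, x<0.
x=-1.68: |R|=0.1861
R=1: x+7/40x²=0 ⇒ x=−40/7=-5.7143; min R=1−1/(4·7/40)=-0.4286>−1
Confirm numerically:
  x=-5.436: |R|=0.73527 <1
  x=-5.299: |R|=0.61490 <1
  x=-2.357: |R|=0.38480 <1
  x=-6.276: |R|=1.61693 >1
  x=-6.059: |R|=1.36551 >1
  x=-6.002: |R|=1.30220 >1
Stable set (-5.7143, 0).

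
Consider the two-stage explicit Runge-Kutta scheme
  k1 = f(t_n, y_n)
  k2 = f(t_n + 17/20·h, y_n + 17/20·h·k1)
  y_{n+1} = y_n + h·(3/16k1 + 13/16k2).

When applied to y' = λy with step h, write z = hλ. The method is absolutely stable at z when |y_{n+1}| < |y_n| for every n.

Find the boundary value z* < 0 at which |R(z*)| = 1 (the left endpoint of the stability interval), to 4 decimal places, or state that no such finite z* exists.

Test eqn y'=λy, z=hλ:
  k1=λy_n ⇒ h·k1=z·y_n;  k2=λ(1+17/20z)y_n ⇒ h·k2=z(1+17/20z)y_n
  y_{n+1}/y_n = 1 + 3/16z + 13/16z(1+17/20z) = 1 + z + 221/320z²
  Hence R(z) = 1 + z + 221/320z².

Need |R(x)|<1, x<0.
x=-0.33: |R|=0.7452
R=1: x+221/320x²=0 ⇒ x=−320/221=-1.4480; min R=1−1/(4·221/320)=0.6380>−1
Confirm numerically:
  x=-1.347: |R|=0.90608 <1
  x=-1.186: |R|=0.78543 <1
  x=-1.111: |R|=0.74145 <1
  x=-0.708: |R|=0.63819 <1
  x=-2.039: |R|=1.83229 >1
  x=-1.756: |R|=1.37357 >1
So |R|<1 on (-1.4480, 0).

left endpoint -1.4480.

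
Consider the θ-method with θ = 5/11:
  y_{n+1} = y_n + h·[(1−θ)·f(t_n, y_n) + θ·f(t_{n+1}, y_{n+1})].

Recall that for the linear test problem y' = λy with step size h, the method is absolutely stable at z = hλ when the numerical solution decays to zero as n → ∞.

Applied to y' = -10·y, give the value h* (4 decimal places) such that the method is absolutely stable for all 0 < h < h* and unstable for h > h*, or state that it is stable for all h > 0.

(-22.0000,0); λ=-10 ⇒ h* = (22)/10 = 2.2000.

With y'=λy (z=hλ):
  y_{n+1} = y_n + z·[6/11·y_n + 5/11·y_{n+1}] ⇒ (1 − 5/11z)y_{n+1} = (1 + 6/11z)y_n
  Hence R(z) = (1 + 6/11z)/(1 − 5/11z).

Need |R(x)|<1, x<0.
x=-0.34: |R|=0.7055
R=−1: 1+6/11x = −1+5/11x ⇒ -1/11x=2 ⇒ x=2/(-1/11)=-22.0000
Confirm numerically:
  x=-19.544: |R|=0.97741 <1
  x=-12.838: |R|=0.87815 <1
  x=-9.654: |R|=0.79170 <1
  x=-22.458: |R|=1.00371 >1
  x=-22.206: |R|=1.00169 >1
Interval (-22.0000, 0).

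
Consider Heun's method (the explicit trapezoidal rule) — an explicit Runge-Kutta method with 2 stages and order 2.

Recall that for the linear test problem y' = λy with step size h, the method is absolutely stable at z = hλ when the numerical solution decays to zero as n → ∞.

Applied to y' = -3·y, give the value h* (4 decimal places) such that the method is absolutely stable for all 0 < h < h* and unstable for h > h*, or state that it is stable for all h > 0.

(-2.0000,0); λ=-3 ⇒ h* = 0.6667.

Set f=λy, z=hλ:
  order 2, 2-stage ⇒ R(z)=1+z+z^2/2
  (e.g. R(-0.33)=0.72445, |R|=0.72445)

Solve |R(x)|<1 on ℝ⁻.
x=-0.33: |R|=0.7245
|R(-1.71)|=0.7520 |R(-1.4)|=0.5800 |R(-0.73)|=0.5364
Bisect:
  x_lo=-2.4484 |R|=1.5490  x_hi=-0.3310 |R|=0.7238
  mid=-1.38974 |R|=0.57595 →hi
  mid=-1.91909 |R|=0.92236 →hi
  mid=-2.18376 |R|=1.20065 →lo
  mid=-2.05143 |R|=1.05275 →lo
  mid=-1.98526 |R|=0.98537 →hi
  mid=-2.01834 |R|=1.01851 →lo
  mid=-2.00180 |R|=1.00180 →lo
  ...
  [-2.00012,-1.99999] ⇒ x*=-2.0000
Interval (-2.0000, 0).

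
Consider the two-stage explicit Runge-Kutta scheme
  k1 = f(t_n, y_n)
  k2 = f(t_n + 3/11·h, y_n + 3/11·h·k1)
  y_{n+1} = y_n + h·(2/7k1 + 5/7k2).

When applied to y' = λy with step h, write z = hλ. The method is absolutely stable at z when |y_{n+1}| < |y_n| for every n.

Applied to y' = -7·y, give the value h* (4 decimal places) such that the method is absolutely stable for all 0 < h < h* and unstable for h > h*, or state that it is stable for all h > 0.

With y'=λy (z=hλ):
  k1=λy_n ⇒ h·k1=z·y_n;  k2=λ(1+3/11z)y_n ⇒ h·k2=z(1+3/11z)y_n
  y_{n+1}/y_n = 1 + 2/7z + 5/7z(1+3/11z) = 1 + z + 15/77z²
  R(z) = 1 + z + 15/77z².

Need |R(x)|<1, x<0.
x=-1.01: |R|=0.1887
R=1: x+15/77x²=0 ⇒ x=−77/15=-5.1333; min R=1−1/(4·15/77)=-0.2833>−1
Confirm numerically:
  x=-3.941: |R|=0.08461 <1
  x=-3.924: |R|=0.07557 <1
  x=-3.184: |R|=0.20909 <1
  x=-2.753: |R|=0.27657 <1
  x=-5.228: |R|=1.09641 >1
  x=-5.173: |R|=1.03997 >1
Interval (-5.1333, 0).

(-5.1333,0); λ=-7 ⇒ h* = (77/15)/7 = 0.7333.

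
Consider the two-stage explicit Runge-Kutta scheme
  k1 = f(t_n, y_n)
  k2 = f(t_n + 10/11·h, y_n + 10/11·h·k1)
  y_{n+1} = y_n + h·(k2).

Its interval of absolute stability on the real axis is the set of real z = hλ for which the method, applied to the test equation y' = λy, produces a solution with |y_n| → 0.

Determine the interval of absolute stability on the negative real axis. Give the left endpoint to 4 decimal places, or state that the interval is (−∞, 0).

(-1.1000, 0).

With y'=λy (z=hλ):
  k1=λy_n ⇒ h·k1=z·y_n;  k2=λ(1+10/11z)y_n ⇒ h·k2=z(1+10/11z)y_n
  y_{n+1}/y_n = 1 + z(1+10/11z) = 1 + z + 10/11z²
  Hence R(z) = 1 + z + 10/11z².

Need |R(x)|<1, x<0.
x=-1.34: |R|=1.2924
R=1: x+10/11x²=0 ⇒ x=−11/10=-1.1000; min R=1−1/(4·10/11)=0.7250>−1
Confirm numerically:
  x=-1.052: |R|=0.95409 <1
  x=-0.920: |R|=0.84945 <1
  x=-0.856: |R|=0.81012 <1
  x=-0.454: |R|=0.73338 <1
  x=-1.521: |R|=1.58213 >1
  x=-1.446: |R|=1.45483 >1
  x=-1.330: |R|=1.27809 >1
Interval (-1.1000, 0).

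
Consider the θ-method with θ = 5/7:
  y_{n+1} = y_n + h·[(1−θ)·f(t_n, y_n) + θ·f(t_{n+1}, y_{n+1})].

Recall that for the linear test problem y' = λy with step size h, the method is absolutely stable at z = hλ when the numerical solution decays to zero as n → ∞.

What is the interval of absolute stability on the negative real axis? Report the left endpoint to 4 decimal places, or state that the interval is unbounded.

With y'=λy (z=hλ):
  y_{n+1} = y_n + z·[2/7·y_n + 5/7·y_{n+1}] ⇒ (1 − 5/7z)y_{n+1} = (1 + 2/7z)y_n
  ⇒ R(z) = (1 + 2/7z)/(1 − 5/7z).

Boundary: |R(x)|=1, x<0.
x=-0.55: |R|=0.6051
x=-2: |R|=0.1765
x=-10: |R|=0.2281
x=-100: |R|=0.3807
θ=5/7≥1/2 ⇒ |1+2/7x|<|1−5/7x| ∀x<0 ⇒ stable on all of ℝ⁻.

interval (−∞, 0).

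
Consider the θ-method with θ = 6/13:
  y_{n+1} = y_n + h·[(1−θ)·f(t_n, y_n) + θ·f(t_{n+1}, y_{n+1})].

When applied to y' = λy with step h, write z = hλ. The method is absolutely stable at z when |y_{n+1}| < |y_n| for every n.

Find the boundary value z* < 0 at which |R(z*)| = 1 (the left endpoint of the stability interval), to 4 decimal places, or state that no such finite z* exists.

left endpoint -26.0000.

Test eqn y'=λy, z=hλ:
  y_{n+1} = y_n + z·[7/13·y_n + 6/13·y_{n+1}] ⇒ (1 − 6/13z)y_{n+1} = (1 + 7/13z)y_n
  so R(z) = (1 + 7/13z)/(1 − 6/13z).

Solve |R(x)|<1 on ℝ⁻.
x=-1.07: |R|=0.2837
R=−1: 1+7/13x = −1+6/13x ⇒ -1/13x=2 ⇒ x=2/(-1/13)=-26.0000
Confirm numerically:
  x=-20.878: |R|=0.96296 <1
  x=-18.565: |R|=0.94023 <1
  x=-11.171: |R|=0.81470 <1
  x=-26.556: |R|=1.00323 >1
  x=-26.104: |R|=1.00061 >1
So |R|<1 on (-26.0000, 0).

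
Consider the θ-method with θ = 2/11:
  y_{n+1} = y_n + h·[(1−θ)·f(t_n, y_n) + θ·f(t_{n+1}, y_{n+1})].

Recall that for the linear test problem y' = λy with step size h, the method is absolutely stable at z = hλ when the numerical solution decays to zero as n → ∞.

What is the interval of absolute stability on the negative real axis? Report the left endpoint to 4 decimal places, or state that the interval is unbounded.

Test eqn y'=λy, z=hλ:
  y_{n+1} = y_n + z·[9/11·y_n + 2/11·y_{n+1}] ⇒ (1 − 2/11z)y_{n+1} = (1 + 9/11z)y_n
  so R(z) = (1 + 9/11z)/(1 − 2/11z).

Find x<0 with |R(x)|<1.
x=-0.78: |R|=0.3169
R=−1: 1+9/11x = −1+2/11x ⇒ -7/11x=2 ⇒ x=2/(-7/11)=-3.1429
Confirm numerically:
  x=-2.615: |R|=0.77234 <1
  x=-2.203: |R|=0.57296 <1
  x=-1.764: |R|=0.33563 <1
  x=-3.595: |R|=1.17400 >1
  x=-3.309: |R|=1.06601 >1
  x=-3.187: |R|=1.01779 >1
Stable set (-3.1429, 0).

(-3.1429, 0).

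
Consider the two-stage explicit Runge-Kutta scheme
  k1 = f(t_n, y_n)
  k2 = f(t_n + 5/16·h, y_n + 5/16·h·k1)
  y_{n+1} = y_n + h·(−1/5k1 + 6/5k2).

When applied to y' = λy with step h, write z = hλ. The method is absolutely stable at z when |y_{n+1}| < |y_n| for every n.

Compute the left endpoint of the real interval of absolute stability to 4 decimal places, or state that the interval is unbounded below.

z* = -2.6667.

With y'=λy (z=hλ):
  k1=λy_n ⇒ h·k1=z·y_n;  k2=λ(1+5/16z)y_n ⇒ h·k2=z(1+5/16z)y_n
  y_{n+1}/y_n = 1 − 1/5z + 6/5z(1+5/16z) = 1 + z + 3/8z²
  so R(z) = 1 + z + 3/8z².

Solve |R(x)|<1 on ℝ⁻.
x=-1.34: |R|=0.3334
R=1: x+3/8x²=0 ⇒ x=−8/3=-2.6667; min R=1−1/(4·3/8)=0.3333>−1
Confirm numerically:
  x=-1.809: |R|=0.41818 <1
  x=-1.688: |R|=0.38050 <1
  x=-1.630: |R|=0.36634 <1
  x=-1.077: |R|=0.35797 <1
  x=-3.226: |R|=1.67665 >1
  x=-3.211: |R|=1.65545 >1
  x=-2.914: |R|=1.27027 >1
Stable set (-2.6667, 0).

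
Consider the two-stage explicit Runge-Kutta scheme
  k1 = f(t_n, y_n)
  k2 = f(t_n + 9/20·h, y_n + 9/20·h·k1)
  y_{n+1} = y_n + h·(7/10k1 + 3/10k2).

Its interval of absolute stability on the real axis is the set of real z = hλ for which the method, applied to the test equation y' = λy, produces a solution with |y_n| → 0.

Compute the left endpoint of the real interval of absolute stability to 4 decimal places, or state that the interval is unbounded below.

Test eqn y'=λy, z=hλ:
  k1=λy_n ⇒ h·k1=z·y_n;  k2=λ(1+9/20z)y_n ⇒ h·k2=z(1+9/20z)y_n
  y_{n+1}/y_n = 1 + 7/10z + 3/10z(1+9/20z) = 1 + z + 27/200z²
  ⇒ R(z) = 1 + z + 27/200z².

Boundary: |R(x)|=1, x<0.
x=-0.78: |R|=0.3021
R=1: x+27/200x²=0 ⇒ x=−200/27=-7.4074; min R=1−1/(4·27/200)=-0.8519>−1
Confirm numerically:
  x=-6.409: |R|=0.13616 <1
  x=-4.176: |R|=0.82174 <1
  x=-3.246: |R|=0.82357 <1
  x=-3.164: |R|=0.81253 <1
  x=-7.669: |R|=1.27083 >1
  x=-7.492: |R|=1.08556 >1
Stable set (-7.4074, 0).

left endpoint -7.4074.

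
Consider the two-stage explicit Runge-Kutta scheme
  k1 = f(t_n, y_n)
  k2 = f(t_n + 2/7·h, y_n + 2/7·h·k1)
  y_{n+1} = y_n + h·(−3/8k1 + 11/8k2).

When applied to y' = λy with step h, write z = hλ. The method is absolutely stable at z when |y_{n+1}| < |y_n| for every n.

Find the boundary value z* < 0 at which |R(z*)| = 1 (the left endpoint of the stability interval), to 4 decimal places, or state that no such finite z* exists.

z* = -2.5455.

Set f=λy, z=hλ:
  k1=λy_n ⇒ h·k1=z·y_n;  k2=λ(1+2/7z)y_n ⇒ h·k2=z(1+2/7z)y_n
  y_{n+1}/y_n = 1 − 3/8z + 11/8z(1+2/7z) = 1 + z + 11/28z²
  R(z) = 1 + z + 11/28z².

Need |R(x)|<1, x<0.
x=-0.69: |R|=0.4970
R=1: x+11/28x²=0 ⇒ x=−28/11=-2.5455; min R=1−1/(4·11/28)=0.3636>−1
Confirm numerically:
  x=-2.415: |R|=0.87623 <1
  x=-2.412: |R|=0.87354 <1
  x=-1.565: |R|=0.39720 <1
  x=-2.747: |R|=1.21750 >1
  x=-2.741: |R|=1.21057 >1
  x=-2.594: |R|=1.04947 >1
Stable set (-2.5455, 0).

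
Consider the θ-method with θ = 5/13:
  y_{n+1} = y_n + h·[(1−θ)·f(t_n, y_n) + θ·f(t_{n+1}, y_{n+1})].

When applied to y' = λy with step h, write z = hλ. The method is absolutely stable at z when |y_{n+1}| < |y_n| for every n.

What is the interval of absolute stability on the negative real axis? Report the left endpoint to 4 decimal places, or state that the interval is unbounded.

With y'=λy (z=hλ):
  y_{n+1} = y_n + z·[8/13·y_n + 5/13·y_{n+1}] ⇒ (1 − 5/13z)y_{n+1} = (1 + 8/13z)y_n
  R(z) = (1 + 8/13z)/(1 − 5/13z).

Boundary: |R(x)|=1, x<0.
x=-1.36: |R|=0.1071
R=−1: 1+8/13x = −1+5/13x ⇒ -3/13x=2 ⇒ x=2/(-3/13)=-8.6667
Confirm numerically:
  x=-5.716: |R|=0.78711 <1
  x=-5.622: |R|=0.77782 <1
  x=-4.203: |R|=0.60632 <1
  x=-8.775: |R|=1.00571 >1
  x=-8.764: |R|=1.00514 >1
  x=-8.688: |R|=1.00113 >1
Interval (-8.6667, 0).

z∈(-8.6667,0).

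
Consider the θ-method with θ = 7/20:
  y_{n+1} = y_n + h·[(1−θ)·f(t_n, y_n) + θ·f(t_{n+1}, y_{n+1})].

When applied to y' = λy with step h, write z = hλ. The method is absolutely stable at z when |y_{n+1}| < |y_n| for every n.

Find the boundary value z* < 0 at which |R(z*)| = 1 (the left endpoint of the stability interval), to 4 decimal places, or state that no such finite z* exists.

With y'=λy (z=hλ):
  y_{n+1} = y_n + z·[13/20·y_n + 7/20·y_{n+1}] ⇒ (1 − 7/20z)y_{n+1} = (1 + 13/20z)y_n
  Hence R(z) = (1 + 13/20z)/(1 − 7/20z).

Need |R(x)|<1, x<0.
x=-1.43: |R|=0.0470
R=−1: 1+13/20x = −1+7/20x ⇒ -3/10x=2 ⇒ x=2/(-3/10)=-6.6667
Confirm numerically:
  x=-6.412: |R|=0.97645 <1
  x=-5.399: |R|=0.86839 <1
  x=-3.561: |R|=0.58524 <1
  x=-7.006: |R|=1.02949 >1
  x=-6.940: |R|=1.02391 >1
Interval (-6.6667, 0).

left endpoint -6.6667.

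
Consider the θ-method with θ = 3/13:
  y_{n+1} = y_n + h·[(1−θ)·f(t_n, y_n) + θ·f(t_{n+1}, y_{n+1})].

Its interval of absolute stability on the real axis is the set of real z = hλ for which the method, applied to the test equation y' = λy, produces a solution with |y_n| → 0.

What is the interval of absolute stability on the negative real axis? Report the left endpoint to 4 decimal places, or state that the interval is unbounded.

(-3.7143, 0).

Set f=λy, z=hλ:
  y_{n+1} = y_n + z·[10/13·y_n + 3/13·y_{n+1}] ⇒ (1 − 3/13z)y_{n+1} = (1 + 10/13z)y_n
  so R(z) = (1 + 10/13z)/(1 − 3/13z).

Boundary: |R(x)|=1, x<0.
x=-0.48: |R|=0.5679
R=−1: 1+10/13x = −1+3/13x ⇒ -7/13x=2 ⇒ x=2/(-7/13)=-3.7143
Confirm numerically:
  x=-3.550: |R|=0.95137 <1
  x=-1.539: |R|=0.13566 <1
  x=-1.508: |R|=0.11869 <1
  x=-3.918: |R|=1.05761 >1
  x=-3.847: |R|=1.03786 >1
So |R|<1 on (-3.7143, 0).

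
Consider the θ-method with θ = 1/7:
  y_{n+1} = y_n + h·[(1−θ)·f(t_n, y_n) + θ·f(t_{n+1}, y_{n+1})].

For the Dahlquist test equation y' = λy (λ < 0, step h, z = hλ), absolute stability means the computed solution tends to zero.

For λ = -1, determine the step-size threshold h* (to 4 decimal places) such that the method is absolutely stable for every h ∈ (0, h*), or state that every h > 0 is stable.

Test eqn y'=λy, z=hλ:
  y_{n+1} = y_n + z·[6/7·y_n + 1/7·y_{n+1}] ⇒ (1 − 1/7z)y_{n+1} = (1 + 6/7z)y_n
  Hence R(z) = (1 + 6/7z)/(1 − 1/7z).

Find x<0 with |R(x)|<1.
x=-0.98: |R|=0.1404
R=−1: 1+6/7x = −1+1/7x ⇒ -5/7x=2 ⇒ x=2/(-5/7)=-2.8000
Confirm numerically:
  x=-2.705: |R|=0.95106 <1
  x=-1.959: |R|=0.53064 <1
  x=-1.708: |R|=0.37299 <1
  x=-1.221: |R|=0.03965 <1
  x=-3.014: |R|=1.10685 >1
  x=-2.967: |R|=1.08378 >1
  x=-2.906: |R|=1.05350 >1
Stable set (-2.8000, 0).

(-2.8000,0); λ=-1 ⇒ h* = (14/5)/1 = 2.8000.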